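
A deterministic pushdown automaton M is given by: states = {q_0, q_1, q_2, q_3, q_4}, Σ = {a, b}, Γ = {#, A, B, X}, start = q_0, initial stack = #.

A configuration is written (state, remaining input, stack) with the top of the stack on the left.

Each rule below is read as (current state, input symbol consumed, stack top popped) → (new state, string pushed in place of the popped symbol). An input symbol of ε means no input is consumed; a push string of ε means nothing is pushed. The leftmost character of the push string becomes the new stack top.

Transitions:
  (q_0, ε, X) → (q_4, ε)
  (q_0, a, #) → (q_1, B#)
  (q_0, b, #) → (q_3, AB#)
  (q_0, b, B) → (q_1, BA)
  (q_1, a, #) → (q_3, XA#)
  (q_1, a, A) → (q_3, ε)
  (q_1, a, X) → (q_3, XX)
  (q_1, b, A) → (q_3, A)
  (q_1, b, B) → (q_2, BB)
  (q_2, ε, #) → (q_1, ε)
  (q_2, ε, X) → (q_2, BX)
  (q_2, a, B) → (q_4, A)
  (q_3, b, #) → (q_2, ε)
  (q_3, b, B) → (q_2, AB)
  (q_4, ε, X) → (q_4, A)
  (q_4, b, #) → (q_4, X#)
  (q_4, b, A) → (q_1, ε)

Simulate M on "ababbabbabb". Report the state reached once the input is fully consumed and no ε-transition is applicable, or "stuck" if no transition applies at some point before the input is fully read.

(q_0, ababbabbabb, #)
  read a, top #: go to q_1, push B# → (q_1, babbabbabb, B#)
  read b, top B: go to q_2, push BB → (q_2, abbabbabb, BB#)
  read a, top B: go to q_4, push A → (q_4, bbabbabb, AB#)
  read b, top A: go to q_1, push ε → (q_1, babbabb, B#)
  read b, top B: go to q_2, push BB → (q_2, abbabb, BB#)
  read a, top B: go to q_4, push A → (q_4, bbabb, AB#)
  read b, top A: go to q_1, push ε → (q_1, babb, B#)
  read b, top B: go to q_2, push BB → (q_2, abb, BB#)
  read a, top B: go to q_4, push A → (q_4, bb, AB#)
  read b, top A: go to q_1, push ε → (q_1, b, B#)
  read b, top B: go to q_2, push BB → (q_2, ε, BB#)
All input consumed; M is in state q_2.

q_2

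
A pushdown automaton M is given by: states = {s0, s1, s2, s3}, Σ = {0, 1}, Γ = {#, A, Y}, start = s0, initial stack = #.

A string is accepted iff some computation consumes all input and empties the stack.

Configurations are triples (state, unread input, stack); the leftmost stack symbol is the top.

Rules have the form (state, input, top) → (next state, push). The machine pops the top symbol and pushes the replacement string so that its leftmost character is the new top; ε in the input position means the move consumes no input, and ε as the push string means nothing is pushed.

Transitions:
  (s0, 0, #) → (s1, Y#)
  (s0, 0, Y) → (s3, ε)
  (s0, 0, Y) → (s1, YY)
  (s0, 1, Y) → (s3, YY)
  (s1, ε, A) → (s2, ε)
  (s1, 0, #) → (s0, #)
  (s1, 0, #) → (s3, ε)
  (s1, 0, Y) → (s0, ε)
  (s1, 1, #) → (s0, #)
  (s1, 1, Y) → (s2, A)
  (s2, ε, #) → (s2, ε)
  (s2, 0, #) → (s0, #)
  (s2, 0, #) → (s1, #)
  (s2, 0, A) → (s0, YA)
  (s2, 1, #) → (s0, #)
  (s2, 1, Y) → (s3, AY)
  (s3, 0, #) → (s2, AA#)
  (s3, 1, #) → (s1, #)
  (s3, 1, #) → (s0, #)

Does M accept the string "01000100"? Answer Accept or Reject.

Reject

No computation consumes all input and empties the stack.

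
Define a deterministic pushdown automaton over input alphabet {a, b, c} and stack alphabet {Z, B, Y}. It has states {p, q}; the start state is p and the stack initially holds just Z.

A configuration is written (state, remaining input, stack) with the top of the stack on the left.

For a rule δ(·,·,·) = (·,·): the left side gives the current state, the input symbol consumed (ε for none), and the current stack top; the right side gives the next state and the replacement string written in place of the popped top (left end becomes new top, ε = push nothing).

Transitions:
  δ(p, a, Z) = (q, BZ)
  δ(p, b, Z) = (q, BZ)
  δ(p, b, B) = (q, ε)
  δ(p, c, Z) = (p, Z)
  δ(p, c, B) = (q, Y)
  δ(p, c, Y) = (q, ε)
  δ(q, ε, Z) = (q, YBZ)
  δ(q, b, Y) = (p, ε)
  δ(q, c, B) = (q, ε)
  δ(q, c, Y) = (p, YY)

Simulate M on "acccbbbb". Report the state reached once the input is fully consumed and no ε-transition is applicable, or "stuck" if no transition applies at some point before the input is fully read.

(p, acccbbbb, Z)
  read a, top Z: go to q, push BZ → (q, cccbbbb, BZ)
  read c, top B: go to q, push ε → (q, ccbbbb, Z)
  ε-move, top Z: go to q, push YBZ → (q, ccbbbb, YBZ)
  read c, top Y: go to p, push YY → (p, cbbbb, YYBZ)
  read c, top Y: go to q, push ε → (q, bbbb, YBZ)
  read b, top Y: go to p, push ε → (p, bbb, BZ)
  read b, top B: go to q, push ε → (q, bb, Z)
  ε-move, top Z: go to q, push YBZ → (q, bb, YBZ)
  read b, top Y: go to p, push ε → (p, b, BZ)
  read b, top B: go to q, push ε → (q, ε, Z)
  ε-move, top Z: go to q, push YBZ → (q, ε, YBZ)
All input consumed; M is in state q.

q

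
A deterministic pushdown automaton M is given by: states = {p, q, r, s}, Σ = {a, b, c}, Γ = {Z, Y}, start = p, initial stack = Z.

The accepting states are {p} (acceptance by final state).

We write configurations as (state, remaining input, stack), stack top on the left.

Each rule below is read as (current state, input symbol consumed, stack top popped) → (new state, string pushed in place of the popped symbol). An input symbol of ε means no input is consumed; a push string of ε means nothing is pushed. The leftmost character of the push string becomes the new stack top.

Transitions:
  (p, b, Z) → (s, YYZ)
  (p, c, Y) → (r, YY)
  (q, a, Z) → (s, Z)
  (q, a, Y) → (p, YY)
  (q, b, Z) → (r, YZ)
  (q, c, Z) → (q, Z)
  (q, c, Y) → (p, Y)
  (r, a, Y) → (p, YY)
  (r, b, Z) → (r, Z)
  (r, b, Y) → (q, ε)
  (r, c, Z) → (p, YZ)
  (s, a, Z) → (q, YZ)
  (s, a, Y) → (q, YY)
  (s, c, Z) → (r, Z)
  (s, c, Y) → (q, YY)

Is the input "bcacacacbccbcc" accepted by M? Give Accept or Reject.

Reject

(p, bcacacacbccbcc, Z)
  read b, top Z: go to s, push YYZ → (s, cacacacbccbcc, YYZ)
  read c, top Y: go to q, push YY → (q, acacacbccbcc, YYYZ)
  read a, top Y: go to p, push YY → (p, cacacbccbcc, YYYYZ)
  read c, top Y: go to r, push YY → (r, acacbccbcc, YYYYYZ)
  read a, top Y: go to p, push YY → (p, cacbccbcc, YYYYYYZ)
  read c, top Y: go to r, push YY → (r, acbccbcc, YYYYYYYZ)
  read a, top Y: go to p, push YY → (p, cbccbcc, YYYYYYYYZ)
  read c, top Y: go to r, push YY → (r, bccbcc, YYYYYYYYYZ)
  read b, top Y: go to q, push ε → (q, ccbcc, YYYYYYYYZ)
  read c, top Y: go to p, push Y → (p, cbcc, YYYYYYYYZ)
  read c, top Y: go to r, push YY → (r, bcc, YYYYYYYYYZ)
  read b, top Y: go to q, push ε → (q, cc, YYYYYYYYZ)
  read c, top Y: go to p, push Y → (p, c, YYYYYYYYZ)
  read c, top Y: go to r, push YY → (r, ε, YYYYYYYYYZ)
All input consumed; state r ∉ F and no further ε-move applies.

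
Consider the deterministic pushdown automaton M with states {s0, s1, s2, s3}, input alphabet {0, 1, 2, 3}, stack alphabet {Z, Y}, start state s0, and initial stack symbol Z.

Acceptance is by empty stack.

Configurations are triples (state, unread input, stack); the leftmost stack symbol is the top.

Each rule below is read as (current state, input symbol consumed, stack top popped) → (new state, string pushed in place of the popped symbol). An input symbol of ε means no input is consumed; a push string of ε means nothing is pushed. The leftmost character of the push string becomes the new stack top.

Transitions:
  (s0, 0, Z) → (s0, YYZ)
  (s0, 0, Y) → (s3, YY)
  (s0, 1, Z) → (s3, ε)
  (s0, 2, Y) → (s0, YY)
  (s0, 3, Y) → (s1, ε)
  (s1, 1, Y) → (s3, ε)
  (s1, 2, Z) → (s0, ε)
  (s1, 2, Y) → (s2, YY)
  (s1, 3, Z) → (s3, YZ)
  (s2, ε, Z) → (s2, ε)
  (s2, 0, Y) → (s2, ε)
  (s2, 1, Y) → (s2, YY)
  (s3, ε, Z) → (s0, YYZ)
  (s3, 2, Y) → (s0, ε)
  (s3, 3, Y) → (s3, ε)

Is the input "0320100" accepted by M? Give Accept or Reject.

Accept

(s0, 0320100, Z) ⊢ (s0, 320100, YYZ) ⊢ (s1, 20100, YZ) ⊢ (s2, 0100, YYZ) ⊢ (s2, 100, YZ) ⊢ (s2, 00, YYZ) ⊢ (s2, 0, YZ) ⊢ (s2, ε, Z) ⊢ (s2, ε, ε)
All input consumed and the stack is empty.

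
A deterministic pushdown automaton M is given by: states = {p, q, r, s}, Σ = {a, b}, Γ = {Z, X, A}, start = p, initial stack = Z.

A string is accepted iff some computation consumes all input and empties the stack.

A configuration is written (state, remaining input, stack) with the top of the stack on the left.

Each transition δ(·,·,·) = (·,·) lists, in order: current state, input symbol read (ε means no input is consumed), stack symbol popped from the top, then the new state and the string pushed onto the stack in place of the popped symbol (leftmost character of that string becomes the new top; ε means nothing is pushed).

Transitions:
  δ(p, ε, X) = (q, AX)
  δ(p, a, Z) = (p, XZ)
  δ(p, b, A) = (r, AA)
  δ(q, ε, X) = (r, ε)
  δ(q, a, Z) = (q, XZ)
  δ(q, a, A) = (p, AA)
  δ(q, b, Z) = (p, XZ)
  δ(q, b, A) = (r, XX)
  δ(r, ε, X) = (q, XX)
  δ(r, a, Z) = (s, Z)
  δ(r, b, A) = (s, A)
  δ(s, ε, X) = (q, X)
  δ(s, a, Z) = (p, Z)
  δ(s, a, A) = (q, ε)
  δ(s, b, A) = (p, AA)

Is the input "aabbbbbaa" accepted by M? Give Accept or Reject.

Reject

(p, aabbbbbaa, Z)
  read a, top Z: go to p, push XZ → (p, abbbbbaa, XZ)
  ε-move, top X: go to q, push AX → (q, abbbbbaa, AXZ)
  read a, top A: go to p, push AA → (p, bbbbbaa, AAXZ)
  read b, top A: go to r, push AA → (r, bbbbaa, AAAXZ)
  read b, top A: go to s, push A → (s, bbbaa, AAAXZ)
  read b, top A: go to p, push AA → (p, bbaa, AAAAXZ)
  read b, top A: go to r, push AA → (r, baa, AAAAAXZ)
  read b, top A: go to s, push A → (s, aa, AAAAAXZ)
  read a, top A: go to q, push ε → (q, a, AAAAXZ)
  read a, top A: go to p, push AA → (p, ε, AAAAAXZ)
All input consumed; stack is AAAAAXZ, not empty, and no further ε-move applies.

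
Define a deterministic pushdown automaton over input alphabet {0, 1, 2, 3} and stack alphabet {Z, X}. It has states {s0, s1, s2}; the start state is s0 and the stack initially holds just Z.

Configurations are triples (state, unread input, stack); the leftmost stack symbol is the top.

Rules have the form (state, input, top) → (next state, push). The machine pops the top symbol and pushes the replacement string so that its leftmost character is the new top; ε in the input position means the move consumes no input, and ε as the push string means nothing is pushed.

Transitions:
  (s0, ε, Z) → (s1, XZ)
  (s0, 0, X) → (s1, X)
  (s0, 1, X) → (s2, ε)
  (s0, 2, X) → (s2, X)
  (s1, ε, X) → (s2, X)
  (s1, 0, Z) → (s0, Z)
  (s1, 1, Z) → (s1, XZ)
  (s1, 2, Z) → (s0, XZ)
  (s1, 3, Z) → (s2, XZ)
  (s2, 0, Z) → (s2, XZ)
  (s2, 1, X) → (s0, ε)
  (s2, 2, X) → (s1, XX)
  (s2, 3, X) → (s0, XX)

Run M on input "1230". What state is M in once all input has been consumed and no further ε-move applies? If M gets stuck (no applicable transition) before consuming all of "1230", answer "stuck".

(s0, 1230, Z)
  ε-move, top Z: go to s1, push XZ → (s1, 1230, XZ)
  ε-move, top X: go to s2, push X → (s2, 1230, XZ)
  read 1, top X: go to s0, push ε → (s0, 230, Z)
  ε-move, top Z: go to s1, push XZ → (s1, 230, XZ)
  ε-move, top X: go to s2, push X → (s2, 230, XZ)
  read 2, top X: go to s1, push XX → (s1, 30, XXZ)
  ε-move, top X: go to s2, push X → (s2, 30, XXZ)
  read 3, top X: go to s0, push XX → (s0, 0, XXXZ)
  read 0, top X: go to s1, push X → (s1, ε, XXXZ)
  ε-move, top X: go to s2, push X → (s2, ε, XXXZ)
All input consumed; M is in state s2.

s2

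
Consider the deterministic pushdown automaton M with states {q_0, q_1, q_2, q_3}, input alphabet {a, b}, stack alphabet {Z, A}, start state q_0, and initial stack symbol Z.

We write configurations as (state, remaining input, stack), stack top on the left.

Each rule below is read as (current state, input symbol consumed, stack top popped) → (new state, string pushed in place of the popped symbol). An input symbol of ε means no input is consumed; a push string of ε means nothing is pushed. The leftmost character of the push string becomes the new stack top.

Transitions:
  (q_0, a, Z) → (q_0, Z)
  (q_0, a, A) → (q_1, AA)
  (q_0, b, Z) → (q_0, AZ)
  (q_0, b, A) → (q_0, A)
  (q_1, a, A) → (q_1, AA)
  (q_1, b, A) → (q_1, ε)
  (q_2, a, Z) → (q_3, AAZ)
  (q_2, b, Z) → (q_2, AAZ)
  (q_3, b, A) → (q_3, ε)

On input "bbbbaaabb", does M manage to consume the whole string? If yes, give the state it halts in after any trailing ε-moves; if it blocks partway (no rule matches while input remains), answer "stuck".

q_1

(q_0, bbbbaaabb, Z) ⊢ (q_0, bbbaaabb, AZ) ⊢ (q_0, bbaaabb, AZ) ⊢ (q_0, baaabb, AZ) ⊢ (q_0, aaabb, AZ) ⊢ (q_1, aabb, AAZ) ⊢ (q_1, abb, AAAZ) ⊢ (q_1, bb, AAAAZ) ⊢ (q_1, b, AAAZ) ⊢ (q_1, ε, AAZ)
All input consumed; M is in state q_1.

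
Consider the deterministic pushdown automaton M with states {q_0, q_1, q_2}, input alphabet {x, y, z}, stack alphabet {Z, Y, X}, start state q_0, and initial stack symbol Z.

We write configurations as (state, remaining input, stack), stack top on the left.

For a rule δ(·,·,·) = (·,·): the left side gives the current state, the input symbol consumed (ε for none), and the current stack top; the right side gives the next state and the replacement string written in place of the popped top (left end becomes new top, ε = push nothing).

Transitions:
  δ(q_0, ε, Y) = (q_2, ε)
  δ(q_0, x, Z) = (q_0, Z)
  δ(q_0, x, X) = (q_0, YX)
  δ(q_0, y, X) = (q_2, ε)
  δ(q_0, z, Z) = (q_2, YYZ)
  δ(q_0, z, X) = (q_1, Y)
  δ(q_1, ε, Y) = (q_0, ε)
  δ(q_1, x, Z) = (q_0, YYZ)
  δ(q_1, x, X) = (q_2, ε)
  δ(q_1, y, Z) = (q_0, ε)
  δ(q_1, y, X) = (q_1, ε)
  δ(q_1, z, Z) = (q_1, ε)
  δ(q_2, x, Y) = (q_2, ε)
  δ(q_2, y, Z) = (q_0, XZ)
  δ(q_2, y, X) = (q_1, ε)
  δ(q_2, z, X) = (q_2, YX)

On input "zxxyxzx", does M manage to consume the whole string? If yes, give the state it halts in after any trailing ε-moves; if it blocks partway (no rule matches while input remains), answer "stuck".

q_2

(q_0, zxxyxzx, Z)
  read z, top Z: go to q_2, push YYZ → (q_2, xxyxzx, YYZ)
  read x, top Y: go to q_2, push ε → (q_2, xyxzx, YZ)
  read x, top Y: go to q_2, push ε → (q_2, yxzx, Z)
  read y, top Z: go to q_0, push XZ → (q_0, xzx, XZ)
  read x, top X: go to q_0, push YX → (q_0, zx, YXZ)
  ε-move, top Y: go to q_2, push ε → (q_2, zx, XZ)
  read z, top X: go to q_2, push YX → (q_2, x, YXZ)
  read x, top Y: go to q_2, push ε → (q_2, ε, XZ)
All input consumed; M is in state q_2.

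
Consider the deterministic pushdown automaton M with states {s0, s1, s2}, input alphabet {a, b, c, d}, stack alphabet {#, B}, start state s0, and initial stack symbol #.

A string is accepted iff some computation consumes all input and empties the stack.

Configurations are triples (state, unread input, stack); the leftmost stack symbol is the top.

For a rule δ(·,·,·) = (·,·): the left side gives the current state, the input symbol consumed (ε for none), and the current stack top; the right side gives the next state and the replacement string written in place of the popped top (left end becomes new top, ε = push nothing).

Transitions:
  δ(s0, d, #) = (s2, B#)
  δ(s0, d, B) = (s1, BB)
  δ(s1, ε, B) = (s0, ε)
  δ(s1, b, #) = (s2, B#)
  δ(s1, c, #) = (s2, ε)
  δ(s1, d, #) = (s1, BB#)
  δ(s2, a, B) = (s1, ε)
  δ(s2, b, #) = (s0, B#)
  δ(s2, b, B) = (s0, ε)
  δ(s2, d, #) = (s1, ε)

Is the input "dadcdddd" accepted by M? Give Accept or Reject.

Reject

(s0, dadcdddd, #)
  read d, top #: go to s2, push B# → (s2, adcdddd, B#)
  read a, top B: go to s1, push ε → (s1, dcdddd, #)
  read d, top #: go to s1, push BB# → (s1, cdddd, BB#)
  ε-move, top B: go to s0, push ε → (s0, cdddd, B#)
No transition applies at (s0, cdddd, B#); input not fully consumed.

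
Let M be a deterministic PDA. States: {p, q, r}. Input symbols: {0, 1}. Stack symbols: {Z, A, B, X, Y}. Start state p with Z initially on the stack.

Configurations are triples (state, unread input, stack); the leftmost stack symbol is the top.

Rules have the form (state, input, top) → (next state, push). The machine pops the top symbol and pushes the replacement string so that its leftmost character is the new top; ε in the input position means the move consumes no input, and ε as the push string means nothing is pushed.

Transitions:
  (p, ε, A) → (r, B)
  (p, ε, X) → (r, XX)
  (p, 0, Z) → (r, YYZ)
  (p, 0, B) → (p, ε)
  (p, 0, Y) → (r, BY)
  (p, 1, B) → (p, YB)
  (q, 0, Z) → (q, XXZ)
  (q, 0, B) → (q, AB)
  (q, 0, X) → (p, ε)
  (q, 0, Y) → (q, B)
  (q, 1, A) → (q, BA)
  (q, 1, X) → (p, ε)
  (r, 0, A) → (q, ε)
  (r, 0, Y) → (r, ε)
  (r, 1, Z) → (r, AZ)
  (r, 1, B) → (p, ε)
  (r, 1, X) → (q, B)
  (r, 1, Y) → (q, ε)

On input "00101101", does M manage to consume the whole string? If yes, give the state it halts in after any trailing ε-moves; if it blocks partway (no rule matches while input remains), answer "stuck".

(p, 00101101, Z)
  read 0, top Z: go to r, push YYZ → (r, 0101101, YYZ)
  read 0, top Y: go to r, push ε → (r, 101101, YZ)
  read 1, top Y: go to q, push ε → (q, 01101, Z)
  read 0, top Z: go to q, push XXZ → (q, 1101, XXZ)
  read 1, top X: go to p, push ε → (p, 101, XZ)
  ε-move, top X: go to r, push XX → (r, 101, XXZ)
  read 1, top X: go to q, push B → (q, 01, BXZ)
  read 0, top B: go to q, push AB → (q, 1, ABXZ)
  read 1, top A: go to q, push BA → (q, ε, BABXZ)
All input consumed; M is in state q.

q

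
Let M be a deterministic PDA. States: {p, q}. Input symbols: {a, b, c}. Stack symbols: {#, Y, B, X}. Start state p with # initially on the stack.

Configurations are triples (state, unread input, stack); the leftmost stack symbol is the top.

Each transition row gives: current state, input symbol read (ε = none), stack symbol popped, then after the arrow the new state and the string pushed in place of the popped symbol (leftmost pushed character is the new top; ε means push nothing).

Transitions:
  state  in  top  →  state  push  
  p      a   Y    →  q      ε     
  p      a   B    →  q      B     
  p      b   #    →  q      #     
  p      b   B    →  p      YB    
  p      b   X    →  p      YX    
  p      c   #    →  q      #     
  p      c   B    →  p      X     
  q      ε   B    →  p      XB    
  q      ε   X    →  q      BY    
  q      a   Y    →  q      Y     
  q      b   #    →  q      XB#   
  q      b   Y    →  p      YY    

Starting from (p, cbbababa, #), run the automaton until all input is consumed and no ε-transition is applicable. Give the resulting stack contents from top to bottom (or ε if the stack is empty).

XBYBYBYBYB#

(p, cbbababa, #)
  read c, top #: go to q, push # → (q, bbababa, #)
  read b, top #: go to q, push XB# → (q, bababa, XB#)
  ε-move, top X: go to q, push BY → (q, bababa, BYB#)
  ε-move, top B: go to p, push XB → (p, bababa, XBYB#)
  read b, top X: go to p, push YX → (p, ababa, YXBYB#)
  read a, top Y: go to q, push ε → (q, baba, XBYB#)
  ε-move, top X: go to q, push BY → (q, baba, BYBYB#)
  ε-move, top B: go to p, push XB → (p, baba, XBYBYB#)
  read b, top X: go to p, push YX → (p, aba, YXBYBYB#)
  read a, top Y: go to q, push ε → (q, ba, XBYBYB#)
  ε-move, top X: go to q, push BY → (q, ba, BYBYBYB#)
  ε-move, top B: go to p, push XB → (p, ba, XBYBYBYB#)
  read b, top X: go to p, push YX → (p, a, YXBYBYBYB#)
  read a, top Y: go to q, push ε → (q, ε, XBYBYBYB#)
  ε-move, top X: go to q, push BY → (q, ε, BYBYBYBYB#)
  ε-move, top B: go to p, push XB → (p, ε, XBYBYBYBYB#)
All input consumed in state p with stack XBYBYBYBYB#.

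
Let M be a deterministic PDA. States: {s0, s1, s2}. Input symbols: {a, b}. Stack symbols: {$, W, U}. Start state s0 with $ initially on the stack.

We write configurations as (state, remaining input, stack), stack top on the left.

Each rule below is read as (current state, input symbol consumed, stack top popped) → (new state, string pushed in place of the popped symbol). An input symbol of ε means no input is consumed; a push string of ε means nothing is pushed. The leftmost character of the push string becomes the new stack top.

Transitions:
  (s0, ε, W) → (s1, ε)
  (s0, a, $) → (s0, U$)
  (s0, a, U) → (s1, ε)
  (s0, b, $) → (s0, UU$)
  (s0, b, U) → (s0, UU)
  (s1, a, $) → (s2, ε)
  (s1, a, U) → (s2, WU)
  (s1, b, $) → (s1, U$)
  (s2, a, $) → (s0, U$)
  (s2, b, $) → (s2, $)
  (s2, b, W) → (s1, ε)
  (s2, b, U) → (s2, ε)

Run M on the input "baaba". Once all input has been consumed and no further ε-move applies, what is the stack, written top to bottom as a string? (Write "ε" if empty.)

(s0, baaba, $)
  read b, top $: go to s0, push UU$ → (s0, aaba, UU$)
  read a, top U: go to s1, push ε → (s1, aba, U$)
  read a, top U: go to s2, push WU → (s2, ba, WU$)
  read b, top W: go to s1, push ε → (s1, a, U$)
  read a, top U: go to s2, push WU → (s2, ε, WU$)
All input consumed in state s2 with stack WU$.

WU$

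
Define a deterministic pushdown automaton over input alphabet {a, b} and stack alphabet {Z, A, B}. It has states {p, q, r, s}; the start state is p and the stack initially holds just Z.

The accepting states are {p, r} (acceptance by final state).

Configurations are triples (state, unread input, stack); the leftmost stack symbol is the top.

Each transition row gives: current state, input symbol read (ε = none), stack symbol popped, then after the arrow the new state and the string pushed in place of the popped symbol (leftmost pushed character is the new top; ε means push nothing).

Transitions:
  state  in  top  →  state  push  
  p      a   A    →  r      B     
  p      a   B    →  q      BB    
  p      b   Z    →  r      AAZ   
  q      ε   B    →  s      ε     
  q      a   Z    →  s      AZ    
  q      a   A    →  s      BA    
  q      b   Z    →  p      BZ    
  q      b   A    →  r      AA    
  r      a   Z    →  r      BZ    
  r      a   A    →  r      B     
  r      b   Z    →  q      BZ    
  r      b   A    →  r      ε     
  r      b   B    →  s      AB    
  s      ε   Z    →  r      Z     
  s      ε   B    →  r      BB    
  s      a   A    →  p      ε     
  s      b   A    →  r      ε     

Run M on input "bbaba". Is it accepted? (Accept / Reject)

Accept

(p, bbaba, Z)
  read b, top Z: go to r, push AAZ → (r, baba, AAZ)
  read b, top A: go to r, push ε → (r, aba, AZ)
  read a, top A: go to r, push B → (r, ba, BZ)
  read b, top B: go to s, push AB → (s, a, ABZ)
  read a, top A: go to p, push ε → (p, ε, BZ)
All input consumed; state p ∈ F.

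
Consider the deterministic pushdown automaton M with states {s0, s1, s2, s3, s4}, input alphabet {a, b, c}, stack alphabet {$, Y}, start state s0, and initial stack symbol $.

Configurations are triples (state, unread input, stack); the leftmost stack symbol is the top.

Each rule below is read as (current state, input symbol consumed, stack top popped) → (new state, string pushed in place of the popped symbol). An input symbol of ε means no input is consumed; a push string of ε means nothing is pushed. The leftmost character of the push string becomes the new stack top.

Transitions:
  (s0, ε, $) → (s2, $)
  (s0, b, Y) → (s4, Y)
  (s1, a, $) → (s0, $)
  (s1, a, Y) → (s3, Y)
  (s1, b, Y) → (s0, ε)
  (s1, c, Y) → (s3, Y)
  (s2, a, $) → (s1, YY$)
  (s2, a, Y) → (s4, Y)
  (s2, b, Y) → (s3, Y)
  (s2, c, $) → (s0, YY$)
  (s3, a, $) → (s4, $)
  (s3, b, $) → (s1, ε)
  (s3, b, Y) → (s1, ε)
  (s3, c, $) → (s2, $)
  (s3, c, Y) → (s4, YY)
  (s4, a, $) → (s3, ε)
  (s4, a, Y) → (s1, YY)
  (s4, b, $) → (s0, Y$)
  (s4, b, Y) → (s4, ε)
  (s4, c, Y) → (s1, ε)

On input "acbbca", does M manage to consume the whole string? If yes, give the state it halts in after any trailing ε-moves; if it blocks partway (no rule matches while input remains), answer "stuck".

(s0, acbbca, $) ⊢ (s2, acbbca, $) ⊢ (s1, cbbca, YY$) ⊢ (s3, bbca, YY$) ⊢ (s1, bca, Y$) ⊢ (s0, ca, $) ⊢ (s2, ca, $) ⊢ (s0, a, YY$)
No transition for (s0, a, top Y); M blocks with input a remaining.

stuck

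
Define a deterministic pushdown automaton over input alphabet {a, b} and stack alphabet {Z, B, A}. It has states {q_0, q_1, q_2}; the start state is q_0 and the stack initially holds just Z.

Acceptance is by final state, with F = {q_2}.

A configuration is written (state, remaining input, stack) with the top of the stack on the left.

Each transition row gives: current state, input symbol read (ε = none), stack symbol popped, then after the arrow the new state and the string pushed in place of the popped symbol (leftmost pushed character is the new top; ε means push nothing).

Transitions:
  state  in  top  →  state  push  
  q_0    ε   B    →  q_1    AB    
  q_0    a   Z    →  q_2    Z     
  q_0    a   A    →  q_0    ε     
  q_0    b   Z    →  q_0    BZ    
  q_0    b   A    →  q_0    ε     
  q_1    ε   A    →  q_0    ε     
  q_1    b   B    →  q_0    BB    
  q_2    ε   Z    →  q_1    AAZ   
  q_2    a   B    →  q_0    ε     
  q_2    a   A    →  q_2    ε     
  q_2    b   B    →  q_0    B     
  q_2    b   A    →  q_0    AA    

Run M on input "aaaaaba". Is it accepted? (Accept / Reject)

Accept

(q_0, aaaaaba, Z) ⊢ (q_2, aaaaba, Z) ⊢ (q_1, aaaaba, AAZ) ⊢ (q_0, aaaaba, AZ) ⊢ (q_0, aaaba, Z) ⊢ (q_2, aaba, Z) ⊢ (q_1, aaba, AAZ) ⊢ (q_0, aaba, AZ) ⊢ (q_0, aba, Z) ⊢ (q_2, ba, Z) ⊢ (q_1, ba, AAZ) ⊢ (q_0, ba, AZ) ⊢ (q_0, a, Z) ⊢ (q_2, ε, Z)
All input consumed; state q_2 ∈ F.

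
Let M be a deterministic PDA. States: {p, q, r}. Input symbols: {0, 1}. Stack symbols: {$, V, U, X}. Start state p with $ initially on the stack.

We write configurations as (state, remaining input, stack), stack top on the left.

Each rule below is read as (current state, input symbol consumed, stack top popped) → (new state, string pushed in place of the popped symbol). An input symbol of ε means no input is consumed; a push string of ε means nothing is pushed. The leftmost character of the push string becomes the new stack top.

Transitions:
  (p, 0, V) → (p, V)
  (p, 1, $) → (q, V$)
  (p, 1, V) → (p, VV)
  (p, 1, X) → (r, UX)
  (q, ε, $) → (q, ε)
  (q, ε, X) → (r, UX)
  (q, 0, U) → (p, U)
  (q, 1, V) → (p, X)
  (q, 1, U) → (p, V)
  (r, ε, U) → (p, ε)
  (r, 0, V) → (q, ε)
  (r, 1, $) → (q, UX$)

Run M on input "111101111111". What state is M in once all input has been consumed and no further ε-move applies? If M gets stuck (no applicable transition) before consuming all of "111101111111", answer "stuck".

stuck

(p, 111101111111, $)
  read 1, top $: go to q, push V$ → (q, 11101111111, V$)
  read 1, top V: go to p, push X → (p, 1101111111, X$)
  read 1, top X: go to r, push UX → (r, 101111111, UX$)
  ε-move, top U: go to p, push ε → (p, 101111111, X$)
  read 1, top X: go to r, push UX → (r, 01111111, UX$)
  ε-move, top U: go to p, push ε → (p, 01111111, X$)
No transition for (p, 0, top X); M blocks with input 01111111 remaining.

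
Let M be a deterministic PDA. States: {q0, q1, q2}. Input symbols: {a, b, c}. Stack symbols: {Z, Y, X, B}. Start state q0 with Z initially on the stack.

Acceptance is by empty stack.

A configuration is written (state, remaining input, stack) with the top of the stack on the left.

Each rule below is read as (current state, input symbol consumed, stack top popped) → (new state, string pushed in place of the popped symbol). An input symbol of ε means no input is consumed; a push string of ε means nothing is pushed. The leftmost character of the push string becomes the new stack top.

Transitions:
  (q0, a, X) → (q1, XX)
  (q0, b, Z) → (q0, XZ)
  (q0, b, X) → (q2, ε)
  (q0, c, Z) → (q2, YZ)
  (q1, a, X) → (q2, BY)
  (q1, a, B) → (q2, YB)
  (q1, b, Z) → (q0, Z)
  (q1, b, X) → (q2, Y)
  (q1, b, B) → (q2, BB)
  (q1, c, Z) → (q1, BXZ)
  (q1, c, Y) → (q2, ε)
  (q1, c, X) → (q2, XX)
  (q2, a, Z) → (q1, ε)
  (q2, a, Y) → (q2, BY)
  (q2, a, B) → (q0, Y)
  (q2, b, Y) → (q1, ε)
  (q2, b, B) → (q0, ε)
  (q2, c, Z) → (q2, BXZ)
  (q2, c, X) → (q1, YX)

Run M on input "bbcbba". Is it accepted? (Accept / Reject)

Accept

(q0, bbcbba, Z)
  read b, top Z: go to q0, push XZ → (q0, bcbba, XZ)
  read b, top X: go to q2, push ε → (q2, cbba, Z)
  read c, top Z: go to q2, push BXZ → (q2, bba, BXZ)
  read b, top B: go to q0, push ε → (q0, ba, XZ)
  read b, top X: go to q2, push ε → (q2, a, Z)
  read a, top Z: go to q1, push ε → (q1, ε, ε)
All input consumed and the stack is empty.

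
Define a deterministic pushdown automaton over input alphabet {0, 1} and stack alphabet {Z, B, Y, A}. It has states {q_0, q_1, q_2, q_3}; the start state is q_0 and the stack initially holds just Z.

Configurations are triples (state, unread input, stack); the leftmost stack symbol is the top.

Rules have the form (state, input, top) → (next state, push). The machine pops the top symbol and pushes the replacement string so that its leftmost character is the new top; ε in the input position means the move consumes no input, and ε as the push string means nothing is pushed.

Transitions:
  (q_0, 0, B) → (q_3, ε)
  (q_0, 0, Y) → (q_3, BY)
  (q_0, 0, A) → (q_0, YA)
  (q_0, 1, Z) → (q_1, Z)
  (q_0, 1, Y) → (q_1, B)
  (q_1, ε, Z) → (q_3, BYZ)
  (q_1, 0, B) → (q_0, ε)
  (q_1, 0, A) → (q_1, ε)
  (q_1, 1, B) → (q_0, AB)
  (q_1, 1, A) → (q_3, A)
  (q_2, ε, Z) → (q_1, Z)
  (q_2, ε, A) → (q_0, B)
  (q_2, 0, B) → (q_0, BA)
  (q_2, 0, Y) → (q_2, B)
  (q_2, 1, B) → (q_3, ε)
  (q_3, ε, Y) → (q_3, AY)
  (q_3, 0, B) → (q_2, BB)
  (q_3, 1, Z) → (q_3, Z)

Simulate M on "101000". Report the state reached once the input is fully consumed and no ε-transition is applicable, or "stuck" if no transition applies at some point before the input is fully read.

(q_0, 101000, Z)
  read 1, top Z: go to q_1, push Z → (q_1, 01000, Z)
  ε-move, top Z: go to q_3, push BYZ → (q_3, 01000, BYZ)
  read 0, top B: go to q_2, push BB → (q_2, 1000, BBYZ)
  read 1, top B: go to q_3, push ε → (q_3, 000, BYZ)
  read 0, top B: go to q_2, push BB → (q_2, 00, BBYZ)
  read 0, top B: go to q_0, push BA → (q_0, 0, BABYZ)
  read 0, top B: go to q_3, push ε → (q_3, ε, ABYZ)
All input consumed; M is in state q_3.

q_3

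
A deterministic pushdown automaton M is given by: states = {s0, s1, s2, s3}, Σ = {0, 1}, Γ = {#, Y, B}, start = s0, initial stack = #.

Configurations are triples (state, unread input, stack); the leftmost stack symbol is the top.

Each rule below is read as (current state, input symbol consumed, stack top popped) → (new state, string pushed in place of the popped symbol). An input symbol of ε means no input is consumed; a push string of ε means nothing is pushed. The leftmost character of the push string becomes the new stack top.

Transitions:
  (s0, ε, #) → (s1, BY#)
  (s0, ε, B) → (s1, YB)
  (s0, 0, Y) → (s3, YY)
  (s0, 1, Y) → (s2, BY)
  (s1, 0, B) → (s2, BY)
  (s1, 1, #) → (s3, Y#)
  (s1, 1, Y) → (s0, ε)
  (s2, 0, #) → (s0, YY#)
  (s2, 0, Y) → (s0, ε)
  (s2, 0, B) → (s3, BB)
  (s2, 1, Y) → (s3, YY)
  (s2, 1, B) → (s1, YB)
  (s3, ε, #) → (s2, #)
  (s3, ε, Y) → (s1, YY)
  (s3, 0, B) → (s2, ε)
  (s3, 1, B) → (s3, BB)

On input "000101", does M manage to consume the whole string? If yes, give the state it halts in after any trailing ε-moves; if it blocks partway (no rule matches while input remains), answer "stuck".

stuck

(s0, 000101, #)
  ε-move, top #: go to s1, push BY# → (s1, 000101, BY#)
  read 0, top B: go to s2, push BY → (s2, 00101, BYY#)
  read 0, top B: go to s3, push BB → (s3, 0101, BBYY#)
  read 0, top B: go to s2, push ε → (s2, 101, BYY#)
  read 1, top B: go to s1, push YB → (s1, 01, YBYY#)
No transition for (s1, 0, top Y); M blocks with input 01 remaining.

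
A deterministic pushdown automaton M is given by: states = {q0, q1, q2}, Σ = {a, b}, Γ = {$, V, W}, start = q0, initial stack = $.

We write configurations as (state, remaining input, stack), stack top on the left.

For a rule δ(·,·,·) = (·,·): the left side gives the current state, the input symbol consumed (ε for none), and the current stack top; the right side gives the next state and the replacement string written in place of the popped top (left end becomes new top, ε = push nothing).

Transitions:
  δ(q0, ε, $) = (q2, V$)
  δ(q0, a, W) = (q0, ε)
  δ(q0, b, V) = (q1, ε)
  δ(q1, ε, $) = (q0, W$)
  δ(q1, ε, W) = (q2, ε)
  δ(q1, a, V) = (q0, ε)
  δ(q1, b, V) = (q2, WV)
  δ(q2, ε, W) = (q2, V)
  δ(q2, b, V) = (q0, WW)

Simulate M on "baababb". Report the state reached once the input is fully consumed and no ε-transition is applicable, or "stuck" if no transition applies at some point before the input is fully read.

(q0, baababb, $)
  ε-move, top $: go to q2, push V$ → (q2, baababb, V$)
  read b, top V: go to q0, push WW → (q0, aababb, WW$)
  read a, top W: go to q0, push ε → (q0, ababb, W$)
  read a, top W: go to q0, push ε → (q0, babb, $)
  ε-move, top $: go to q2, push V$ → (q2, babb, V$)
  read b, top V: go to q0, push WW → (q0, abb, WW$)
  read a, top W: go to q0, push ε → (q0, bb, W$)
No transition for (q0, b, top W); M blocks with input bb remaining.

stuck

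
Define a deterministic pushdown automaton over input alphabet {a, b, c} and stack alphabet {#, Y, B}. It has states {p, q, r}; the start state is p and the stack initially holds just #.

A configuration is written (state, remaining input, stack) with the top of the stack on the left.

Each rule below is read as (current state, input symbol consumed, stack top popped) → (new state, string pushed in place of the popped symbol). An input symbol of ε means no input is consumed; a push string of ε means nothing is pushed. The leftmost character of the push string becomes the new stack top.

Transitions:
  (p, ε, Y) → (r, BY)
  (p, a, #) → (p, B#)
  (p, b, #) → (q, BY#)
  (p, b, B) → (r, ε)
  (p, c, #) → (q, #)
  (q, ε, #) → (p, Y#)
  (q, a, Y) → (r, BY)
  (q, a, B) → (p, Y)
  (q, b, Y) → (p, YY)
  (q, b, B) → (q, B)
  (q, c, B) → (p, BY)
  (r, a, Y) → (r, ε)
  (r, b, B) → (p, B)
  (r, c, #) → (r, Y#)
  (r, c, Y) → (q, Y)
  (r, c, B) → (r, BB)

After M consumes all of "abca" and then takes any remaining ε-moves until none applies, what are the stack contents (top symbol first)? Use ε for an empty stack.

#

(p, abca, #)
  read a, top #: go to p, push B# → (p, bca, B#)
  read b, top B: go to r, push ε → (r, ca, #)
  read c, top #: go to r, push Y# → (r, a, Y#)
  read a, top Y: go to r, push ε → (r, ε, #)
All input consumed in state r with stack #.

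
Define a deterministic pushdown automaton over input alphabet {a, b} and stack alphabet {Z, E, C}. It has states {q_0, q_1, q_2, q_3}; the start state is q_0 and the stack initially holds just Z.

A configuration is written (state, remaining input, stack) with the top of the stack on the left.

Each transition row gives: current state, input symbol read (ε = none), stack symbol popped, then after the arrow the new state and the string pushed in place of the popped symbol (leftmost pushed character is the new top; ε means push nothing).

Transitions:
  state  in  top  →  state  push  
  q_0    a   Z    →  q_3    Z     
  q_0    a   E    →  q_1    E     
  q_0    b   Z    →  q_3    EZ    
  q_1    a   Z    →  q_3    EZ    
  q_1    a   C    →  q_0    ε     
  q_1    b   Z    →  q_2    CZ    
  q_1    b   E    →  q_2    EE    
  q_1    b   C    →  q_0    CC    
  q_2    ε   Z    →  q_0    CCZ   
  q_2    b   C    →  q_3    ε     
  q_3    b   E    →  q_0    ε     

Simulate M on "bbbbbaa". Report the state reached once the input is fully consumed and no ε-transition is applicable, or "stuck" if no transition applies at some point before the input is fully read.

stuck

(q_0, bbbbbaa, Z)
  read b, top Z: go to q_3, push EZ → (q_3, bbbbaa, EZ)
  read b, top E: go to q_0, push ε → (q_0, bbbaa, Z)
  read b, top Z: go to q_3, push EZ → (q_3, bbaa, EZ)
  read b, top E: go to q_0, push ε → (q_0, baa, Z)
  read b, top Z: go to q_3, push EZ → (q_3, aa, EZ)
No transition for (q_3, a, top E); M blocks with input aa remaining.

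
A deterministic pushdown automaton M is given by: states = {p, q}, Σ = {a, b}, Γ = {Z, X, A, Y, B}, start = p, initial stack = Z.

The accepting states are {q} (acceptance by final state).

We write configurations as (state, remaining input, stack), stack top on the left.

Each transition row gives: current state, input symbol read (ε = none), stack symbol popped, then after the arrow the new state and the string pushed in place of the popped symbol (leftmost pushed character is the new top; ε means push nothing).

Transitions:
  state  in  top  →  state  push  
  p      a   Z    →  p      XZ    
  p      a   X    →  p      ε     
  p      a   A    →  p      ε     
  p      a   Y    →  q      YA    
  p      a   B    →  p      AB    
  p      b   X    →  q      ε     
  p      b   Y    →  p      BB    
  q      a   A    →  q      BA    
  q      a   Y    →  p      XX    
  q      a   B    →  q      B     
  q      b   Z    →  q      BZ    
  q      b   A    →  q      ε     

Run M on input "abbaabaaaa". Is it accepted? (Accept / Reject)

(p, abbaabaaaa, Z)
  read a, top Z: go to p, push XZ → (p, bbaabaaaa, XZ)
  read b, top X: go to q, push ε → (q, baabaaaa, Z)
  read b, top Z: go to q, push BZ → (q, aabaaaa, BZ)
  read a, top B: go to q, push B → (q, abaaaa, BZ)
  read a, top B: go to q, push B → (q, baaaa, BZ)
No transition applies at (q, baaaa, BZ); input not fully consumed.

Reject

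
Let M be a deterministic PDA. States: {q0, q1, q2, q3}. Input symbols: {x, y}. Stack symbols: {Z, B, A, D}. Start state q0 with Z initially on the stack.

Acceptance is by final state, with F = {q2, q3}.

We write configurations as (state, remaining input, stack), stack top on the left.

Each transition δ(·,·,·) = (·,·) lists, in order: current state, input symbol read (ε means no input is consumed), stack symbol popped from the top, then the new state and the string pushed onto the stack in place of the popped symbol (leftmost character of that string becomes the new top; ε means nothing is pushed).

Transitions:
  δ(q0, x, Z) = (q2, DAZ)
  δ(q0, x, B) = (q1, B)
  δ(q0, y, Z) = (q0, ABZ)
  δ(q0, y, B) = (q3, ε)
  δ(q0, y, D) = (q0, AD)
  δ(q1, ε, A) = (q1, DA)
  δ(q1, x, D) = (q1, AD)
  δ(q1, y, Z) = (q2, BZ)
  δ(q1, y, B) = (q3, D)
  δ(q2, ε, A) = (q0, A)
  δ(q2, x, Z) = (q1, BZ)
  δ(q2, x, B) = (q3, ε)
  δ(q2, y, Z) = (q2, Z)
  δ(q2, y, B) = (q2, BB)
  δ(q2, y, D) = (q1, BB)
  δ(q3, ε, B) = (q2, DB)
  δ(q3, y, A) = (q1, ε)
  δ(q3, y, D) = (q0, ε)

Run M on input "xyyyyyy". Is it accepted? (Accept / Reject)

Accept

(q0, xyyyyyy, Z)
  read x, top Z: go to q2, push DAZ → (q2, yyyyyy, DAZ)
  read y, top D: go to q1, push BB → (q1, yyyyy, BBAZ)
  read y, top B: go to q3, push D → (q3, yyyy, DBAZ)
  read y, top D: go to q0, push ε → (q0, yyy, BAZ)
  read y, top B: go to q3, push ε → (q3, yy, AZ)
  read y, top A: go to q1, push ε → (q1, y, Z)
  read y, top Z: go to q2, push BZ → (q2, ε, BZ)
All input consumed; state q2 ∈ F.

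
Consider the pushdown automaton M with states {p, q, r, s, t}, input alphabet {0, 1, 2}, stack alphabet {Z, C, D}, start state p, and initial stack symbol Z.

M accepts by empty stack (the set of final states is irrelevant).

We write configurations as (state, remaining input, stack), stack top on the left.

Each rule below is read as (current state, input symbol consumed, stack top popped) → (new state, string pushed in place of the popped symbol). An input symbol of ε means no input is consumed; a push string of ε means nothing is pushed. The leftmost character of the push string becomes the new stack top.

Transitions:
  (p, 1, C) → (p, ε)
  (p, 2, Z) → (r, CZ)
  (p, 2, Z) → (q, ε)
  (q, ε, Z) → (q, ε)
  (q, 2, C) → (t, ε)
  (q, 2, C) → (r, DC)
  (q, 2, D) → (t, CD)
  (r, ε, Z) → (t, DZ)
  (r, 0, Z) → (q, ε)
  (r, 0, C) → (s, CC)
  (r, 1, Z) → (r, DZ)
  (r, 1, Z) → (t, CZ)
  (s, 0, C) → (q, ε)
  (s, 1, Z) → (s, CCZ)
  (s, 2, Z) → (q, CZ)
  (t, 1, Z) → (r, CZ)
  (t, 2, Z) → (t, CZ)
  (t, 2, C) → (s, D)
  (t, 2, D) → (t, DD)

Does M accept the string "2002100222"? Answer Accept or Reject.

No computation consumes all input and empties the stack.

Reject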